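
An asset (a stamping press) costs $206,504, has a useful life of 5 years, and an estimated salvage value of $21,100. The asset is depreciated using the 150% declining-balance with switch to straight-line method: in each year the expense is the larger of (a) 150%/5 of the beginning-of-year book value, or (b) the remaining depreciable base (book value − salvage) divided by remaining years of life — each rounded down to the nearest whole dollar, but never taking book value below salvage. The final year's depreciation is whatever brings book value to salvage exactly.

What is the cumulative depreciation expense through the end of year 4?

Depreciable base = $206,504 − $21,100 = $185,404.
Year 1: DB = ⌊$206,504 × 150%/5⌋ = $61,951; SL = ⌊$185,404/5⌋ = $37,080 → take DB $61,951. Book value $144,553.
Year 2: DB = ⌊$144,553 × 150%/5⌋ = $43,365; SL = ⌊$123,453/4⌋ = $30,863 → take DB $43,365. Book value $101,188.
Year 3: DB = ⌊$101,188 × 150%/5⌋ = $30,356; SL = ⌊$80,088/3⌋ = $26,696 → take DB $30,356. Book value $70,832.
Year 4: DB = ⌊$70,832 × 150%/5⌋ = $21,249; SL = ⌊$49,732/2⌋ = $24,866 → take SL $24,866. Book value $45,966.
Accumulated through year 4 = $206,504 − $45,966 = $160,538.

$160,538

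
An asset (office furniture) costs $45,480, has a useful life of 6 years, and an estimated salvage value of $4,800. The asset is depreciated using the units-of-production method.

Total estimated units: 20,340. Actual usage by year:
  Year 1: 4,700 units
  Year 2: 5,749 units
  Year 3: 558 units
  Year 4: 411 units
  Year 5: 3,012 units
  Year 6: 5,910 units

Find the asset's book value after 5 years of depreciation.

Depreciable base = $45,480 − $4,800 = $40,680.
Rate = $40,680 / 20,340 units = $2 per unit.
Year 1: 4,700 × $2 = $9,400. Book value $36,080.
Year 2: 5,749 × $2 = $11,498. Book value $24,582.
Year 3: 558 × $2 = $1,116. Book value $23,466.
Year 4: 411 × $2 = $822. Book value $22,644.
Year 5: 3,012 × $2 = $6,024. Book value $16,620.

$16,620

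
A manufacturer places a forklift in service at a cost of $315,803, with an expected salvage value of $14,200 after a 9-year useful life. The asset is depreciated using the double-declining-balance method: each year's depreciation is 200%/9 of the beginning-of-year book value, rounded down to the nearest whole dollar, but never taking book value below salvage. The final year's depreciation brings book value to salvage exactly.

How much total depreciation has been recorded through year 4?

$200,233

Depreciable base = $315,803 − $14,200 = $301,603.
Year 1: ⌊$315,803 × 200%/9⌋ = $70,178. Book value $245,625.
Year 2: ⌊$245,625 × 200%/9⌋ = $54,583. Book value $191,042.
Year 3: ⌊$191,042 × 200%/9⌋ = $42,453. Book value $148,589.
Year 4: ⌊$148,589 × 200%/9⌋ = $33,019. Book value $115,570.
Accumulated through year 4 = $315,803 − $115,570 = $200,233.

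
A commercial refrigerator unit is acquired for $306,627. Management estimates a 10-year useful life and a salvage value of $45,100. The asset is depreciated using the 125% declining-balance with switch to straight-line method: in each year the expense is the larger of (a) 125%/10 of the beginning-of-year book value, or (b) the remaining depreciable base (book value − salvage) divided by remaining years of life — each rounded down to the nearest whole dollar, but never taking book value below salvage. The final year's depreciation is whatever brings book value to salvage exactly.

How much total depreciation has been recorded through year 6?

$171,788

Depreciable base = $306,627 − $45,100 = $261,527.
Year 1: DB = ⌊$306,627 × 125%/10⌋ = $38,328; SL = ⌊$261,527/10⌋ = $26,152 → take DB $38,328. Book value $268,299.
Year 2: DB = ⌊$268,299 × 125%/10⌋ = $33,537; SL = ⌊$223,199/9⌋ = $24,799 → take DB $33,537. Book value $234,762.
Year 3: DB = ⌊$234,762 × 125%/10⌋ = $29,345; SL = ⌊$189,662/8⌋ = $23,707 → take DB $29,345. Book value $205,417.
Year 4: DB = ⌊$205,417 × 125%/10⌋ = $25,677; SL = ⌊$160,317/7⌋ = $22,902 → take DB $25,677. Book value $179,740.
Year 5: DB = ⌊$179,740 × 125%/10⌋ = $22,467; SL = ⌊$134,640/6⌋ = $22,440 → take DB $22,467. Book value $157,273.
Year 6: DB = ⌊$157,273 × 125%/10⌋ = $19,659; SL = ⌊$112,173/5⌋ = $22,434 → take SL $22,434. Book value $134,839.
Accumulated through year 6 = $306,627 − $134,839 = $171,788.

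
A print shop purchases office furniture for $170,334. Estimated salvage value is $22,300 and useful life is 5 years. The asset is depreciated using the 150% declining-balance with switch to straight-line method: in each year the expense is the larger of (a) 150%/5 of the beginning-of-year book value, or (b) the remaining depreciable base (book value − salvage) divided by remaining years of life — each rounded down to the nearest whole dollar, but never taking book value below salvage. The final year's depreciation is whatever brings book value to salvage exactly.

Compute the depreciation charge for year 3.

$25,039

Depreciable base = $170,334 − $22,300 = $148,034.
Year 1: DB = ⌊$170,334 × 150%/5⌋ = $51,100; SL = ⌊$148,034/5⌋ = $29,606 → take DB $51,100. Book value $119,234.
Year 2: DB = ⌊$119,234 × 150%/5⌋ = $35,770; SL = ⌊$96,934/4⌋ = $24,233 → take DB $35,770. Book value $83,464.
Year 3: DB = ⌊$83,464 × 150%/5⌋ = $25,039; SL = ⌊$61,164/3⌋ = $20,388 → take DB $25,039. Book value $58,425.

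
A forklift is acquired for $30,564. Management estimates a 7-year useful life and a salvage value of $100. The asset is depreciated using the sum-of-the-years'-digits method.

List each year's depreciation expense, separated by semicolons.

$7,616; $6,528; $5,440; $4,352; $3,264; $2,176; $1,088

Depreciable base = $30,564 − $100 = $30,464.
Sum of the years' digits = 7+6+5+4+3+2+1 = 28.
Year 1: $30,464 × 7/28 = $7,616. Book value $22,948.
Year 2: $30,464 × 6/28 = $6,528. Book value $16,420.
Year 3: $30,464 × 5/28 = $5,440. Book value $10,980.
Year 4: $30,464 × 4/28 = $4,352. Book value $6,628.
Year 5: $30,464 × 3/28 = $3,264. Book value $3,364.
Year 6: $30,464 × 2/28 = $2,176. Book value $1,188.
Year 7: $30,464 × 1/28 = $1,088. Book value $100.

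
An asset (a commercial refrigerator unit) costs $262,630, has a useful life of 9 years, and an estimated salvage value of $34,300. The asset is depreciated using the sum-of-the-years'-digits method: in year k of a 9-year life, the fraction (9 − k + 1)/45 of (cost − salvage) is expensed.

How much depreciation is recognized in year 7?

$15,222

Depreciable base = $262,630 − $34,300 = $228,330.
Sum of the years' digits = 9+8+7+6+5+4+3+2+1 = 45.
Year 1: $228,330 × 9/45 = $45,666. Book value $216,964.
Year 2: $228,330 × 8/45 = $40,592. Book value $176,372.
Year 3: $228,330 × 7/45 = $35,518. Book value $140,854.
Year 4: $228,330 × 6/45 = $30,444. Book value $110,410.
Year 5: $228,330 × 5/45 = $25,370. Book value $85,040.
Year 6: $228,330 × 4/45 = $20,296. Book value $64,744.
Year 7: $228,330 × 3/45 = $15,222. Book value $49,522.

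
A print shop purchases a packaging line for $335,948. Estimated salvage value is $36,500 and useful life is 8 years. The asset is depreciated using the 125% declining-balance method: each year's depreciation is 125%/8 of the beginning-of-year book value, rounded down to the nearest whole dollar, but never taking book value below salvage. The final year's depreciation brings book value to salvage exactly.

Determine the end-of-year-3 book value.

$201,798

Depreciable base = $335,948 − $36,500 = $299,448.
Year 1: ⌊$335,948 × 125%/8⌋ = $52,491. Book value $283,457.
Year 2: ⌊$283,457 × 125%/8⌋ = $44,290. Book value $239,167.
Year 3: ⌊$239,167 × 125%/8⌋ = $37,369. Book value $201,798.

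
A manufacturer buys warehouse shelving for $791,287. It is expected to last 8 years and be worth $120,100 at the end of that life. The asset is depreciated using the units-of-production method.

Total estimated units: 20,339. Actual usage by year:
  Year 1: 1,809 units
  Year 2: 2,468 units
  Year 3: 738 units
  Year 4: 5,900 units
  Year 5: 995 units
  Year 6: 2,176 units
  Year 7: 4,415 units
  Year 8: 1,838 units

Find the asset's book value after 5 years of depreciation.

Depreciable base = $791,287 − $120,100 = $671,187.
Rate = $671,187 / 20,339 units = $33 per unit.
Year 1: 1,809 × $33 = $59,697. Book value $731,590.
Year 2: 2,468 × $33 = $81,444. Book value $650,146.
Year 3: 738 × $33 = $24,354. Book value $625,792.
Year 4: 5,900 × $33 = $194,700. Book value $431,092.
Year 5: 995 × $33 = $32,835. Book value $398,257.

$398,257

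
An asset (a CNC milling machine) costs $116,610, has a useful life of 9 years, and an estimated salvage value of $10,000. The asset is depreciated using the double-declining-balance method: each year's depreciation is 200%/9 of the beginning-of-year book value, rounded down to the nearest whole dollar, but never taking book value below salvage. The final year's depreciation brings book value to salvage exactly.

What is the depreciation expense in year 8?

Depreciable base = $116,610 − $10,000 = $106,610.
Year 1: ⌊$116,610 × 200%/9⌋ = $25,913. Book value $90,697.
Year 2: ⌊$90,697 × 200%/9⌋ = $20,154. Book value $70,543.
Year 3: ⌊$70,543 × 200%/9⌋ = $15,676. Book value $54,867.
Year 4: ⌊$54,867 × 200%/9⌋ = $12,192. Book value $42,675.
Year 5: ⌊$42,675 × 200%/9⌋ = $9,483. Book value $33,192.
Year 6: ⌊$33,192 × 200%/9⌋ = $7,376. Book value $25,816.
Year 7: ⌊$25,816 × 200%/9⌋ = $5,736. Book value $20,080.
Year 8: ⌊$20,080 × 200%/9⌋ = $4,462. Book value $15,618.

$4,462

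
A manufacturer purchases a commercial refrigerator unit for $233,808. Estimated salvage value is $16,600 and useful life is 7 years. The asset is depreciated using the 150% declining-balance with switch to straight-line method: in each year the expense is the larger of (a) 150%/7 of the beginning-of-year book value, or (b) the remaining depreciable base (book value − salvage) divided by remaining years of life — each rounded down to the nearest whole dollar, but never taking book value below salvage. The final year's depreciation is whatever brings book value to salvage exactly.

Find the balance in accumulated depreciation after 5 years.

$168,868

Depreciable base = $233,808 − $16,600 = $217,208.
Year 1: DB = ⌊$233,808 × 150%/7⌋ = $50,101; SL = ⌊$217,208/7⌋ = $31,029 → take DB $50,101. Book value $183,707.
Year 2: DB = ⌊$183,707 × 150%/7⌋ = $39,365; SL = ⌊$167,107/6⌋ = $27,851 → take DB $39,365. Book value $144,342.
Year 3: DB = ⌊$144,342 × 150%/7⌋ = $30,930; SL = ⌊$127,742/5⌋ = $25,548 → take DB $30,930. Book value $113,412.
Year 4: DB = ⌊$113,412 × 150%/7⌋ = $24,302; SL = ⌊$96,812/4⌋ = $24,203 → take DB $24,302. Book value $89,110.
Year 5: DB = ⌊$89,110 × 150%/7⌋ = $19,095; SL = ⌊$72,510/3⌋ = $24,170 → take SL $24,170. Book value $64,940.
Accumulated through year 5 = $233,808 − $64,940 = $168,868.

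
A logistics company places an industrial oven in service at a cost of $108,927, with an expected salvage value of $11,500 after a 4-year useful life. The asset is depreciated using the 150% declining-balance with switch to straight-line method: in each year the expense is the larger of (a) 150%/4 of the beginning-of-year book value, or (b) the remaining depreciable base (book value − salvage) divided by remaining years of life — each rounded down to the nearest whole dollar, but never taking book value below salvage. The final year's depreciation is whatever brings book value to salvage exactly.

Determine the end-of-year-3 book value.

$26,594

Depreciable base = $108,927 − $11,500 = $97,427.
Year 1: DB = ⌊$108,927 × 150%/4⌋ = $40,847; SL = ⌊$97,427/4⌋ = $24,356 → take DB $40,847. Book value $68,080.
Year 2: DB = ⌊$68,080 × 150%/4⌋ = $25,530; SL = ⌊$56,580/3⌋ = $18,860 → take DB $25,530. Book value $42,550.
Year 3: DB = ⌊$42,550 × 150%/4⌋ = $15,956; SL = ⌊$31,050/2⌋ = $15,525 → take DB $15,956. Book value $26,594.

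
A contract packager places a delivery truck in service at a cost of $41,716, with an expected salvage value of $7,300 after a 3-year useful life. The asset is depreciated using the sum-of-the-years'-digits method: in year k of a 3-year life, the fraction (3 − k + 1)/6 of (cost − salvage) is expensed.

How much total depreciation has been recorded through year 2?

$28,680

Depreciable base = $41,716 − $7,300 = $34,416.
Sum of the years' digits = 3+2+1 = 6.
Year 1: $34,416 × 3/6 = $17,208. Book value $24,508.
Year 2: $34,416 × 2/6 = $11,472. Book value $13,036.
Accumulated through year 2 = $41,716 − $13,036 = $28,680.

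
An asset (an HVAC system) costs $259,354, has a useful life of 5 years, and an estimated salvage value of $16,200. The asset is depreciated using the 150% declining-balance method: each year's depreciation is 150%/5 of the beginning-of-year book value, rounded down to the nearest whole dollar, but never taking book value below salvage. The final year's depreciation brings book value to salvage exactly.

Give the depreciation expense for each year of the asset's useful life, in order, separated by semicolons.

$77,806; $54,464; $38,125; $26,687; $46,072

Depreciable base = $259,354 − $16,200 = $243,154.
Year 1: ⌊$259,354 × 150%/5⌋ = $77,806. Book value $181,548.
Year 2: ⌊$181,548 × 150%/5⌋ = $54,464. Book value $127,084.
Year 3: ⌊$127,084 × 150%/5⌋ = $38,125. Book value $88,959.
Year 4: ⌊$88,959 × 150%/5⌋ = $26,687. Book value $62,272.
Year 5 (final): $62,272 − $16,200 = $46,072. Book value $16,200.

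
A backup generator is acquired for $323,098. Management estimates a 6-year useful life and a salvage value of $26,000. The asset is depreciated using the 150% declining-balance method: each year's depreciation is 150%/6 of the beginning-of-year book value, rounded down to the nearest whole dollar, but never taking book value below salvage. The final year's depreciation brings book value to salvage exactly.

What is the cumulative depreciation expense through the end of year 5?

Depreciable base = $323,098 − $26,000 = $297,098.
Year 1: ⌊$323,098 × 150%/6⌋ = $80,774. Book value $242,324.
Year 2: ⌊$242,324 × 150%/6⌋ = $60,581. Book value $181,743.
Year 3: ⌊$181,743 × 150%/6⌋ = $45,435. Book value $136,308.
Year 4: ⌊$136,308 × 150%/6⌋ = $34,077. Book value $102,231.
Year 5: ⌊$102,231 × 150%/6⌋ = $25,557. Book value $76,674.
Accumulated through year 5 = $323,098 − $76,674 = $246,424.

$246,424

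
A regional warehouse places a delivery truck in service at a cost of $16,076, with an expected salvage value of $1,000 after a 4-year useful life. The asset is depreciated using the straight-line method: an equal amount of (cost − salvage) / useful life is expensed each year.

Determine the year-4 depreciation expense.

$3,769

Depreciable base = $16,076 − $1,000 = $15,076.
Annual expense = $15,076 / 4 = $3,769.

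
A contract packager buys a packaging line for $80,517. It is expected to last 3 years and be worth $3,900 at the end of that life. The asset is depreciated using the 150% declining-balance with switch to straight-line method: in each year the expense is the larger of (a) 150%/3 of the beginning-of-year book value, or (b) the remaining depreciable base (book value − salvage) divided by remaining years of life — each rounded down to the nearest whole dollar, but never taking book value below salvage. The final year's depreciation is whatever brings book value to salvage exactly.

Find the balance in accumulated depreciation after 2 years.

$60,387

Depreciable base = $80,517 − $3,900 = $76,617.
Year 1: DB = ⌊$80,517 × 150%/3⌋ = $40,258; SL = ⌊$76,617/3⌋ = $25,539 → take DB $40,258. Book value $40,259.
Year 2: DB = ⌊$40,259 × 150%/3⌋ = $20,129; SL = ⌊$36,359/2⌋ = $18,179 → take DB $20,129. Book value $20,130.
Accumulated through year 2 = $80,517 − $20,130 = $60,387.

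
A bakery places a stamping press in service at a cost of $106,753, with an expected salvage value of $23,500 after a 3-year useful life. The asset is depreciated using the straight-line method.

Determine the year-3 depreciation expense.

Depreciable base = $106,753 − $23,500 = $83,253.
Annual expense = $83,253 / 3 = $27,751.

$27,751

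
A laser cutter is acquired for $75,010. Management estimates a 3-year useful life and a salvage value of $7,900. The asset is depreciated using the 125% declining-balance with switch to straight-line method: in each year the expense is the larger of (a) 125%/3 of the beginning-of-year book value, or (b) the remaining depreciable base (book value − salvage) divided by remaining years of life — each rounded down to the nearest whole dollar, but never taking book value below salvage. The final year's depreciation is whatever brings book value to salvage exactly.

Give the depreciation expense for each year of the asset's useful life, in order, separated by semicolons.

$31,254; $18,231; $17,625

Depreciable base = $75,010 − $7,900 = $67,110.
Year 1: DB = ⌊$75,010 × 125%/3⌋ = $31,254; SL = ⌊$67,110/3⌋ = $22,370 → take DB $31,254. Book value $43,756.
Year 2: DB = ⌊$43,756 × 125%/3⌋ = $18,231; SL = ⌊$35,856/2⌋ = $17,928 → take DB $18,231. Book value $25,525.
Year 3 (final): $25,525 − $7,900 = $17,625. Book value $7,900.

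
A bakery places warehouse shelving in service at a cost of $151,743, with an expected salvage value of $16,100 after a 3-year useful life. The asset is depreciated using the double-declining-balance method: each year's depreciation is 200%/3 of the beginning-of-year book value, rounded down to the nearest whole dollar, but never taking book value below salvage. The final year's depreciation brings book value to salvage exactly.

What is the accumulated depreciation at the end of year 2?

$134,882

Depreciable base = $151,743 − $16,100 = $135,643.
Year 1: ⌊$151,743 × 200%/3⌋ = $101,162. Book value $50,581.
Year 2: ⌊$50,581 × 200%/3⌋ = $33,720. Book value $16,861.
Accumulated through year 2 = $151,743 − $16,861 = $134,882.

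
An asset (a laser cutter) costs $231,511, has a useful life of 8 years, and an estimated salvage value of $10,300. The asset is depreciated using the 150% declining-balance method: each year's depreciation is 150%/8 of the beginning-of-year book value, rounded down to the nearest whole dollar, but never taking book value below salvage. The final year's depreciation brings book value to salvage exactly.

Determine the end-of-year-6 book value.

$66,608

Depreciable base = $231,511 − $10,300 = $221,211.
Year 1: ⌊$231,511 × 150%/8⌋ = $43,408. Book value $188,103.
Year 2: ⌊$188,103 × 150%/8⌋ = $35,269. Book value $152,834.
Year 3: ⌊$152,834 × 150%/8⌋ = $28,656. Book value $124,178.
Year 4: ⌊$124,178 × 150%/8⌋ = $23,283. Book value $100,895.
Year 5: ⌊$100,895 × 150%/8⌋ = $18,917. Book value $81,978.
Year 6: ⌊$81,978 × 150%/8⌋ = $15,370. Book value $66,608.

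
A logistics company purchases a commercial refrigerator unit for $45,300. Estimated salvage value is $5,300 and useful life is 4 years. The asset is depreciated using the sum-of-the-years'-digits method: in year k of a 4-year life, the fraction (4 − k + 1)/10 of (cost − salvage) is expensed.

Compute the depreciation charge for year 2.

$12,000

Depreciable base = $45,300 − $5,300 = $40,000.
Sum of the years' digits = 4+3+2+1 = 10.
Year 1: $40,000 × 4/10 = $16,000. Book value $29,300.
Year 2: $40,000 × 3/10 = $12,000. Book value $17,300.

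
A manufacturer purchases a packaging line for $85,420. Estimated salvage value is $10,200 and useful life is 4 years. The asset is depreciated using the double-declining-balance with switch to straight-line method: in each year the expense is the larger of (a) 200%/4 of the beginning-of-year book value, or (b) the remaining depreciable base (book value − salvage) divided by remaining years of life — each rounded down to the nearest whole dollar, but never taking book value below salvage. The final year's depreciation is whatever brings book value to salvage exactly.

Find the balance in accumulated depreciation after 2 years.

Depreciable base = $85,420 − $10,200 = $75,220.
Year 1: DB = ⌊$85,420 × 200%/4⌋ = $42,710; SL = ⌊$75,220/4⌋ = $18,805 → take DB $42,710. Book value $42,710.
Year 2: DB = ⌊$42,710 × 200%/4⌋ = $21,355; SL = ⌊$32,510/3⌋ = $10,836 → take DB $21,355. Book value $21,355.
Accumulated through year 2 = $85,420 − $21,355 = $64,065.

$64,065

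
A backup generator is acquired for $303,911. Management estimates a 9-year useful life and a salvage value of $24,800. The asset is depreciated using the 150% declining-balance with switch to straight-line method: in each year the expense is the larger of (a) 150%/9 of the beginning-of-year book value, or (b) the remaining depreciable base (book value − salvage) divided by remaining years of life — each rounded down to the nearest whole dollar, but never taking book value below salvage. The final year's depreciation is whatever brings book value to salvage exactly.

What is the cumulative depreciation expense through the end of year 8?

Depreciable base = $303,911 − $24,800 = $279,111.
Year 1: DB = ⌊$303,911 × 150%/9⌋ = $50,651; SL = ⌊$279,111/9⌋ = $31,012 → take DB $50,651. Book value $253,260.
Year 2: DB = ⌊$253,260 × 150%/9⌋ = $42,210; SL = ⌊$228,460/8⌋ = $28,557 → take DB $42,210. Book value $211,050.
Year 3: DB = ⌊$211,050 × 150%/9⌋ = $35,175; SL = ⌊$186,250/7⌋ = $26,607 → take DB $35,175. Book value $175,875.
Year 4: DB = ⌊$175,875 × 150%/9⌋ = $29,312; SL = ⌊$151,075/6⌋ = $25,179 → take DB $29,312. Book value $146,563.
Year 5: DB = ⌊$146,563 × 150%/9⌋ = $24,427; SL = ⌊$121,763/5⌋ = $24,352 → take DB $24,427. Book value $122,136.
Year 6: DB = ⌊$122,136 × 150%/9⌋ = $20,356; SL = ⌊$97,336/4⌋ = $24,334 → take SL $24,334. Book value $97,802.
Year 7: DB = ⌊$97,802 × 150%/9⌋ = $16,300; SL = ⌊$73,002/3⌋ = $24,334 → take SL $24,334. Book value $73,468.
Year 8: DB = ⌊$73,468 × 150%/9⌋ = $12,244; SL = ⌊$48,668/2⌋ = $24,334 → take SL $24,334. Book value $49,134.
Accumulated through year 8 = $303,911 − $49,134 = $254,777.

$254,777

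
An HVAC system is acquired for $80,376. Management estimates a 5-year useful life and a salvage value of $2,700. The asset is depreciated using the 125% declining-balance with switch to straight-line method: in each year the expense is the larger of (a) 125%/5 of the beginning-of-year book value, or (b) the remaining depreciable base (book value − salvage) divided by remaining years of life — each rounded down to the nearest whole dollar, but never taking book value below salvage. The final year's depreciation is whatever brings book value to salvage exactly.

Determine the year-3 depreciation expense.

Depreciable base = $80,376 − $2,700 = $77,676.
Year 1: DB = ⌊$80,376 × 125%/5⌋ = $20,094; SL = ⌊$77,676/5⌋ = $15,535 → take DB $20,094. Book value $60,282.
Year 2: DB = ⌊$60,282 × 125%/5⌋ = $15,070; SL = ⌊$57,582/4⌋ = $14,395 → take DB $15,070. Book value $45,212.
Year 3: DB = ⌊$45,212 × 125%/5⌋ = $11,303; SL = ⌊$42,512/3⌋ = $14,170 → take SL $14,170. Book value $31,042.

$14,170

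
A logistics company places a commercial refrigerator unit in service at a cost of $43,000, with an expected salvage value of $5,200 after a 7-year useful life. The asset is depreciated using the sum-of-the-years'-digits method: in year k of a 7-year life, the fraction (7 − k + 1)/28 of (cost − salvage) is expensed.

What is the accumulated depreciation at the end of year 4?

$29,700

Depreciable base = $43,000 − $5,200 = $37,800.
Sum of the years' digits = 7+6+5+4+3+2+1 = 28.
Year 1: $37,800 × 7/28 = $9,450. Book value $33,550.
Year 2: $37,800 × 6/28 = $8,100. Book value $25,450.
Year 3: $37,800 × 5/28 = $6,750. Book value $18,700.
Year 4: $37,800 × 4/28 = $5,400. Book value $13,300.
Accumulated through year 4 = $43,000 − $13,300 = $29,700.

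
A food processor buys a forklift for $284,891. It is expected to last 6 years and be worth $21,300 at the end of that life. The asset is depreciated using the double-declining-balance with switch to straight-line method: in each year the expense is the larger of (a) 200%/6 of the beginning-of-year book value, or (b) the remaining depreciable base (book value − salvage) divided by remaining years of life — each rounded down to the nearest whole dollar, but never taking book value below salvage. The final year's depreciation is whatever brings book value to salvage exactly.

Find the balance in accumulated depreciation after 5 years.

Depreciable base = $284,891 − $21,300 = $263,591.
Year 1: DB = ⌊$284,891 × 200%/6⌋ = $94,963; SL = ⌊$263,591/6⌋ = $43,931 → take DB $94,963. Book value $189,928.
Year 2: DB = ⌊$189,928 × 200%/6⌋ = $63,309; SL = ⌊$168,628/5⌋ = $33,725 → take DB $63,309. Book value $126,619.
Year 3: DB = ⌊$126,619 × 200%/6⌋ = $42,206; SL = ⌊$105,319/4⌋ = $26,329 → take DB $42,206. Book value $84,413.
Year 4: DB = ⌊$84,413 × 200%/6⌋ = $28,137; SL = ⌊$63,113/3⌋ = $21,037 → take DB $28,137. Book value $56,276.
Year 5: DB = ⌊$56,276 × 200%/6⌋ = $18,758; SL = ⌊$34,976/2⌋ = $17,488 → take DB $18,758. Book value $37,518.
Accumulated through year 5 = $284,891 − $37,518 = $247,373.

$247,373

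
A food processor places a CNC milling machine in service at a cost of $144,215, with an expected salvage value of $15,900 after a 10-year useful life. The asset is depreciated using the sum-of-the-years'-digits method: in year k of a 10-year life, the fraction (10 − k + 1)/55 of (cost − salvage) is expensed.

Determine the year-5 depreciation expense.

Depreciable base = $144,215 − $15,900 = $128,315.
Sum of the years' digits = 10+9+8+7+6+5+4+3+2+1 = 55.
Year 1: $128,315 × 10/55 = $23,330. Book value $120,885.
Year 2: $128,315 × 9/55 = $20,997. Book value $99,888.
Year 3: $128,315 × 8/55 = $18,664. Book value $81,224.
Year 4: $128,315 × 7/55 = $16,331. Book value $64,893.
Year 5: $128,315 × 6/55 = $13,998. Book value $50,895.

$13,998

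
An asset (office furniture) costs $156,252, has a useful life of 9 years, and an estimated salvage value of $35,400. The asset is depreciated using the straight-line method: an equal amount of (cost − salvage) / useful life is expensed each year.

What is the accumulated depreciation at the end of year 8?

$107,424

Depreciable base = $156,252 − $35,400 = $120,852.
Annual expense = $120,852 / 9 = $13,428.
End of year 1: book value $142,824.
End of year 2: book value $129,396.
End of year 3: book value $115,968.
End of year 4: book value $102,540.
End of year 5: book value $89,112.
End of year 6: book value $75,684.
End of year 7: book value $62,256.
End of year 8: book value $48,828.
Accumulated through year 8 = $156,252 − $48,828 = $107,424.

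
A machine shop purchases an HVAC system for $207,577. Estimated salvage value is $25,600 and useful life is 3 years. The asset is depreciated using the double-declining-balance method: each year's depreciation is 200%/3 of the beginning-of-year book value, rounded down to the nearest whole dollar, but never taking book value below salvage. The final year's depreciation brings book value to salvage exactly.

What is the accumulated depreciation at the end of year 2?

Depreciable base = $207,577 − $25,600 = $181,977.
Year 1: ⌊$207,577 × 200%/3⌋ = $138,384. Book value $69,193.
Year 2: ⌊$69,193 × 200%/3⌋ = $46,128, capped at $43,593. Book value $25,600.
Accumulated through year 2 = $207,577 − $25,600 = $181,977.

$181,977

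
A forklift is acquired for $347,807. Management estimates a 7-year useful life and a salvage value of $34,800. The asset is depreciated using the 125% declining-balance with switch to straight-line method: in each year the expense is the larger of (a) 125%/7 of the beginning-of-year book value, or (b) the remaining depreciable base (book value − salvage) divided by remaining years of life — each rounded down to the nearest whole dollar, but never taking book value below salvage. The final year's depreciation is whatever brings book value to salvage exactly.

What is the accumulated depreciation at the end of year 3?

$155,032

Depreciable base = $347,807 − $34,800 = $313,007.
Year 1: DB = ⌊$347,807 × 125%/7⌋ = $62,108; SL = ⌊$313,007/7⌋ = $44,715 → take DB $62,108. Book value $285,699.
Year 2: DB = ⌊$285,699 × 125%/7⌋ = $51,017; SL = ⌊$250,899/6⌋ = $41,816 → take DB $51,017. Book value $234,682.
Year 3: DB = ⌊$234,682 × 125%/7⌋ = $41,907; SL = ⌊$199,882/5⌋ = $39,976 → take DB $41,907. Book value $192,775.
Accumulated through year 3 = $347,807 − $192,775 = $155,032.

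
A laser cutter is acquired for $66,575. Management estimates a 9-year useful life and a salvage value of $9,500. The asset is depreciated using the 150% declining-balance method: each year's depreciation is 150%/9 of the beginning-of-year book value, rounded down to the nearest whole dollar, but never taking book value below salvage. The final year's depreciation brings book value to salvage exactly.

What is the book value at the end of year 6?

Depreciable base = $66,575 − $9,500 = $57,075.
Year 1: ⌊$66,575 × 150%/9⌋ = $11,095. Book value $55,480.
Year 2: ⌊$55,480 × 150%/9⌋ = $9,246. Book value $46,234.
Year 3: ⌊$46,234 × 150%/9⌋ = $7,705. Book value $38,529.
Year 4: ⌊$38,529 × 150%/9⌋ = $6,421. Book value $32,108.
Year 5: ⌊$32,108 × 150%/9⌋ = $5,351. Book value $26,757.
Year 6: ⌊$26,757 × 150%/9⌋ = $4,459. Book value $22,298.

$22,298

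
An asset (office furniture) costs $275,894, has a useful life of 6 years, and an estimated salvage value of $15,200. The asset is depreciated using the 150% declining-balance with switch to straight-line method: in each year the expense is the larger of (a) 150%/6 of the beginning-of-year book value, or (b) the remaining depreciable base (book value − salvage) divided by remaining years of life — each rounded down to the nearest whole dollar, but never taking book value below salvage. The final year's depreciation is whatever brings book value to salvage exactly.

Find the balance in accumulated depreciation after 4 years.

Depreciable base = $275,894 − $15,200 = $260,694.
Year 1: DB = ⌊$275,894 × 150%/6⌋ = $68,973; SL = ⌊$260,694/6⌋ = $43,449 → take DB $68,973. Book value $206,921.
Year 2: DB = ⌊$206,921 × 150%/6⌋ = $51,730; SL = ⌊$191,721/5⌋ = $38,344 → take DB $51,730. Book value $155,191.
Year 3: DB = ⌊$155,191 × 150%/6⌋ = $38,797; SL = ⌊$139,991/4⌋ = $34,997 → take DB $38,797. Book value $116,394.
Year 4: DB = ⌊$116,394 × 150%/6⌋ = $29,098; SL = ⌊$101,194/3⌋ = $33,731 → take SL $33,731. Book value $82,663.
Accumulated through year 4 = $275,894 − $82,663 = $193,231.

$193,231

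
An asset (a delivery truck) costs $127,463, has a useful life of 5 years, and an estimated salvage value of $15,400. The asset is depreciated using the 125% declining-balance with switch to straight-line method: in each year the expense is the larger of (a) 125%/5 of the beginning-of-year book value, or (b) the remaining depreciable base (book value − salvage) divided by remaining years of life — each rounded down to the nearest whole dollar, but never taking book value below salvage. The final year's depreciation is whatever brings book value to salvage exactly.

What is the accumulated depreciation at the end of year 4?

$93,296

Depreciable base = $127,463 − $15,400 = $112,063.
Year 1: DB = ⌊$127,463 × 125%/5⌋ = $31,865; SL = ⌊$112,063/5⌋ = $22,412 → take DB $31,865. Book value $95,598.
Year 2: DB = ⌊$95,598 × 125%/5⌋ = $23,899; SL = ⌊$80,198/4⌋ = $20,049 → take DB $23,899. Book value $71,699.
Year 3: DB = ⌊$71,699 × 125%/5⌋ = $17,924; SL = ⌊$56,299/3⌋ = $18,766 → take SL $18,766. Book value $52,933.
Year 4: DB = ⌊$52,933 × 125%/5⌋ = $13,233; SL = ⌊$37,533/2⌋ = $18,766 → take SL $18,766. Book value $34,167.
Accumulated through year 4 = $127,463 − $34,167 = $93,296.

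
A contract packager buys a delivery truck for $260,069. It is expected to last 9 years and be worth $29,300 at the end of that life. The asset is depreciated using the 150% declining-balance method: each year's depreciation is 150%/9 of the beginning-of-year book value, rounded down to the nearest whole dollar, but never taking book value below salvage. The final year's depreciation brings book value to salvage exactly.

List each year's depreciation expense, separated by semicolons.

Depreciable base = $260,069 − $29,300 = $230,769.
Year 1: ⌊$260,069 × 150%/9⌋ = $43,344. Book value $216,725.
Year 2: ⌊$216,725 × 150%/9⌋ = $36,120. Book value $180,605.
Year 3: ⌊$180,605 × 150%/9⌋ = $30,100. Book value $150,505.
Year 4: ⌊$150,505 × 150%/9⌋ = $25,084. Book value $125,421.
Year 5: ⌊$125,421 × 150%/9⌋ = $20,903. Book value $104,518.
Year 6: ⌊$104,518 × 150%/9⌋ = $17,419. Book value $87,099.
Year 7: ⌊$87,099 × 150%/9⌋ = $14,516. Book value $72,583.
Year 8: ⌊$72,583 × 150%/9⌋ = $12,097. Book value $60,486.
Year 9 (final): $60,486 − $29,300 = $31,186. Book value $29,300.

$43,344; $36,120; $30,100; $25,084; $20,903; $17,419; $14,516; $12,097; $31,186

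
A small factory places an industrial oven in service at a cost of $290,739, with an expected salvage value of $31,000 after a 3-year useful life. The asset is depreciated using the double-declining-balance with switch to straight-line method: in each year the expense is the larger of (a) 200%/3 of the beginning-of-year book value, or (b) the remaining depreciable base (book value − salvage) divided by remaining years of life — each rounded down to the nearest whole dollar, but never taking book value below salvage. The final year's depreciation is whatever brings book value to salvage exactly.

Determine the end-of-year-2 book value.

$32,305

Depreciable base = $290,739 − $31,000 = $259,739.
Year 1: DB = ⌊$290,739 × 200%/3⌋ = $193,826; SL = ⌊$259,739/3⌋ = $86,579 → take DB $193,826. Book value $96,913.
Year 2: DB = ⌊$96,913 × 200%/3⌋ = $64,608; SL = ⌊$65,913/2⌋ = $32,956 → take DB $64,608. Book value $32,305.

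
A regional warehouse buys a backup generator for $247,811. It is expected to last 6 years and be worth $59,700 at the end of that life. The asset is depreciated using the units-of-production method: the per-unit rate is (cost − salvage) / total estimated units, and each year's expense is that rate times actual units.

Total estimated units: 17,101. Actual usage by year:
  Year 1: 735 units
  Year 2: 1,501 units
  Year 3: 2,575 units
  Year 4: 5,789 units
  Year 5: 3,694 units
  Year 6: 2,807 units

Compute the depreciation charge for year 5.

Depreciable base = $247,811 − $59,700 = $188,111.
Rate = $188,111 / 17,101 units = $11 per unit.
Year 1: 735 × $11 = $8,085. Book value $239,726.
Year 2: 1,501 × $11 = $16,511. Book value $223,215.
Year 3: 2,575 × $11 = $28,325. Book value $194,890.
Year 4: 5,789 × $11 = $63,679. Book value $131,211.
Year 5: 3,694 × $11 = $40,634. Book value $90,577.

$40,634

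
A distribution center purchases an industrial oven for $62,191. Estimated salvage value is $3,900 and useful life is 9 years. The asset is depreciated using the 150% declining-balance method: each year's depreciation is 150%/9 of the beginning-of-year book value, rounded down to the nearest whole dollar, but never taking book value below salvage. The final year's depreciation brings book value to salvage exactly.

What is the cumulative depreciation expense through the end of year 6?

$41,361

Depreciable base = $62,191 − $3,900 = $58,291.
Year 1: ⌊$62,191 × 150%/9⌋ = $10,365. Book value $51,826.
Year 2: ⌊$51,826 × 150%/9⌋ = $8,637. Book value $43,189.
Year 3: ⌊$43,189 × 150%/9⌋ = $7,198. Book value $35,991.
Year 4: ⌊$35,991 × 150%/9⌋ = $5,998. Book value $29,993.
Year 5: ⌊$29,993 × 150%/9⌋ = $4,998. Book value $24,995.
Year 6: ⌊$24,995 × 150%/9⌋ = $4,165. Book value $20,830.
Accumulated through year 6 = $62,191 − $20,830 = $41,361.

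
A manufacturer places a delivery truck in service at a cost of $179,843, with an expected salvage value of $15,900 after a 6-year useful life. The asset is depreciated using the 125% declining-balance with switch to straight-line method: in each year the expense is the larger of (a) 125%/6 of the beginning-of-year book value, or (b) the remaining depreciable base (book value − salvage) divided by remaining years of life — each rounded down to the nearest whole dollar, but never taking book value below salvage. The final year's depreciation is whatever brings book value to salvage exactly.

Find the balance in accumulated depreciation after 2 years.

Depreciable base = $179,843 − $15,900 = $163,943.
Year 1: DB = ⌊$179,843 × 125%/6⌋ = $37,467; SL = ⌊$163,943/6⌋ = $27,323 → take DB $37,467. Book value $142,376.
Year 2: DB = ⌊$142,376 × 125%/6⌋ = $29,661; SL = ⌊$126,476/5⌋ = $25,295 → take DB $29,661. Book value $112,715.
Accumulated through year 2 = $179,843 − $112,715 = $67,128.

$67,128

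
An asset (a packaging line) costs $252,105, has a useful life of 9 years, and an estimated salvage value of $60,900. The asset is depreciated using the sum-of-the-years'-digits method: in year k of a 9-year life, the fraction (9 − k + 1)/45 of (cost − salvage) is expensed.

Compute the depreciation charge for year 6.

$16,996

Depreciable base = $252,105 − $60,900 = $191,205.
Sum of the years' digits = 9+8+7+6+5+4+3+2+1 = 45.
Year 1: $191,205 × 9/45 = $38,241. Book value $213,864.
Year 2: $191,205 × 8/45 = $33,992. Book value $179,872.
Year 3: $191,205 × 7/45 = $29,743. Book value $150,129.
Year 4: $191,205 × 6/45 = $25,494. Book value $124,635.
Year 5: $191,205 × 5/45 = $21,245. Book value $103,390.
Year 6: $191,205 × 4/45 = $16,996. Book value $86,394.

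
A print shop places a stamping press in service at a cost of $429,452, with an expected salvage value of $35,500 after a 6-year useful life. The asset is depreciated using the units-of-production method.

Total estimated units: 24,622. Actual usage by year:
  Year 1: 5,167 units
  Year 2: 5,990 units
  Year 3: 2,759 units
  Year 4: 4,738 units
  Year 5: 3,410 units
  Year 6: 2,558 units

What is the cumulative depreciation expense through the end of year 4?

Depreciable base = $429,452 − $35,500 = $393,952.
Rate = $393,952 / 24,622 units = $16 per unit.
Year 1: 5,167 × $16 = $82,672. Book value $346,780.
Year 2: 5,990 × $16 = $95,840. Book value $250,940.
Year 3: 2,759 × $16 = $44,144. Book value $206,796.
Year 4: 4,738 × $16 = $75,808. Book value $130,988.
Accumulated through year 4 = $429,452 − $130,988 = $298,464.

$298,464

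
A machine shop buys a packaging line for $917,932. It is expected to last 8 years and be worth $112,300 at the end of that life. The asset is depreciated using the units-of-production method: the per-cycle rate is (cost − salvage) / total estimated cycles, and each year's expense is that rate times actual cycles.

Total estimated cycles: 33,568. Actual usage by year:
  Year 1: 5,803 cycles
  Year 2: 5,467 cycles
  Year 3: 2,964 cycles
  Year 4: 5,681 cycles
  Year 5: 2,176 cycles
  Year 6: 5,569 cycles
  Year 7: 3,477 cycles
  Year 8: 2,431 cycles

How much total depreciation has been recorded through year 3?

$341,616

Depreciable base = $917,932 − $112,300 = $805,632.
Rate = $805,632 / 33,568 cycles = $24 per cycle.
Year 1: 5,803 × $24 = $139,272. Book value $778,660.
Year 2: 5,467 × $24 = $131,208. Book value $647,452.
Year 3: 2,964 × $24 = $71,136. Book value $576,316.
Accumulated through year 3 = $917,932 − $576,316 = $341,616.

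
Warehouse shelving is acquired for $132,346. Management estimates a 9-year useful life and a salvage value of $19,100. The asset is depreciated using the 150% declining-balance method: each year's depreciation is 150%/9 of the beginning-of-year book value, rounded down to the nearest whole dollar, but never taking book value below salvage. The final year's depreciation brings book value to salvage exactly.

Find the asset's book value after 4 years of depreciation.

Depreciable base = $132,346 − $19,100 = $113,246.
Year 1: ⌊$132,346 × 150%/9⌋ = $22,057. Book value $110,289.
Year 2: ⌊$110,289 × 150%/9⌋ = $18,381. Book value $91,908.
Year 3: ⌊$91,908 × 150%/9⌋ = $15,318. Book value $76,590.
Year 4: ⌊$76,590 × 150%/9⌋ = $12,765. Book value $63,825.

$63,825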